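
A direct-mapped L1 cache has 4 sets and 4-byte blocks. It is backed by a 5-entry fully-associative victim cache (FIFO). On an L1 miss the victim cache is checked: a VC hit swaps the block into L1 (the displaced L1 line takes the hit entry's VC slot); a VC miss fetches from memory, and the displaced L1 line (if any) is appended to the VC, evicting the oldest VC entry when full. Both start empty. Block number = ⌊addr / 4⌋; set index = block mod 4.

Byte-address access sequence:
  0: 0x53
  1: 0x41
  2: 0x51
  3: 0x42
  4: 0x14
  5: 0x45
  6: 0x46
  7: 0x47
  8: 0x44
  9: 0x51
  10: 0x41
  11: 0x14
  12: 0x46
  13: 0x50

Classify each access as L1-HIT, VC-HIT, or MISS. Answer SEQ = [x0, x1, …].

SEQ = [MISS, MISS, VC-HIT, VC-HIT, MISS, MISS, L1-HIT, L1-HIT, L1-HIT, VC-HIT, VC-HIT, VC-HIT, VC-HIT, VC-HIT]

0: 0x53 (blk 20, set 0) → MISS  vc=[]
1: 0x41 (blk 16, set 0) → MISS  vc=[20]
2: 0x51 (blk 20, set 0) → VC-HIT  vc=[16]
3: 0x42 (blk 16, set 0) → VC-HIT  vc=[20]
4: 0x14 (blk 5, set 1) → MISS  vc=[20]
5: 0x45 (blk 17, set 1) → MISS  vc=[20, 5]
6: 0x46 (blk 17, set 1) → L1-HIT  vc=[20, 5]
7: 0x47 (blk 17, set 1) → L1-HIT  vc=[20, 5]
8: 0x44 (blk 17, set 1) → L1-HIT  vc=[20, 5]
9: 0x51 (blk 20, set 0) → VC-HIT  vc=[16, 5]
10: 0x41 (blk 16, set 0) → VC-HIT  vc=[20, 5]
11: 0x14 (blk 5, set 1) → VC-HIT  vc=[20, 17]
12: 0x46 (blk 17, set 1) → VC-HIT  vc=[20, 5]
13: 0x50 (blk 20, set 0) → VC-HIT  vc=[16, 5]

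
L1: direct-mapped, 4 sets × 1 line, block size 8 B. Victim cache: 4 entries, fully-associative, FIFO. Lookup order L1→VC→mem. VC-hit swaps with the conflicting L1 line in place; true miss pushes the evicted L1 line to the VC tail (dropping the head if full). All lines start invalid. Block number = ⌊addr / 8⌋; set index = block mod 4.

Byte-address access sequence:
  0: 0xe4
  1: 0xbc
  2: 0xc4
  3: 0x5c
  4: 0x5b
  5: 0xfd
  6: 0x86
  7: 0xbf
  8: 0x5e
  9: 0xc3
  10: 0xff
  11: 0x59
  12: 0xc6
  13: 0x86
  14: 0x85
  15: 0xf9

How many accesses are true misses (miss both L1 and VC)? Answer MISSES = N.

MISSES = 6

0: 0xe4 (blk 28, set 0) → MISS  vc=[]
1: 0xbc (blk 23, set 3) → MISS  vc=[]
2: 0xc4 (blk 24, set 0) → MISS  vc=[28]
3: 0x5c (blk 11, set 3) → MISS  vc=[28, 23]
4: 0x5b (blk 11, set 3) → L1-HIT  vc=[28, 23]
5: 0xfd (blk 31, set 3) → MISS  vc=[28, 23, 11]
6: 0x86 (blk 16, set 0) → MISS  vc=[28, 23, 11, 24]
7: 0xbf (blk 23, set 3) → VC-HIT  vc=[28, 31, 11, 24]
8: 0x5e (blk 11, set 3) → VC-HIT  vc=[28, 31, 23, 24]
9: 0xc3 (blk 24, set 0) → VC-HIT  vc=[28, 31, 23, 16]
10: 0xff (blk 31, set 3) → VC-HIT  vc=[28, 11, 23, 16]
11: 0x59 (blk 11, set 3) → VC-HIT  vc=[28, 31, 23, 16]
12: 0xc6 (blk 24, set 0) → L1-HIT  vc=[28, 31, 23, 16]
13: 0x86 (blk 16, set 0) → VC-HIT  vc=[28, 31, 23, 24]
14: 0x85 (blk 16, set 0) → L1-HIT  vc=[28, 31, 23, 24]
15: 0xf9 (blk 31, set 3) → VC-HIT  vc=[28, 11, 23, 24]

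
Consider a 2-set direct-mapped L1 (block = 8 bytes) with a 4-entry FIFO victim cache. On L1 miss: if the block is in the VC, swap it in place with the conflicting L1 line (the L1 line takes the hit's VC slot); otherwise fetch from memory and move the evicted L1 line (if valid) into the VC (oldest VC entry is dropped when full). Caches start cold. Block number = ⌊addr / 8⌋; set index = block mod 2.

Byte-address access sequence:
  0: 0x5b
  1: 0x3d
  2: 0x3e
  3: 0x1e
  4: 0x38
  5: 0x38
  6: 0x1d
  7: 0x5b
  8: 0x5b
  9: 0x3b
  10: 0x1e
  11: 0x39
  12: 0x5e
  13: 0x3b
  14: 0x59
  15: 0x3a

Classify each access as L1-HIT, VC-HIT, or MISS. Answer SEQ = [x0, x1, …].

  [0] addr=0x5b blk=11 s=1: MISS | VC []
  [1] addr=0x3d blk=7 s=1: MISS | VC [11]
  [2] addr=0x3e blk=7 s=1: L1-HIT | VC [11]
  [3] addr=0x1e blk=3 s=1: MISS | VC [11, 7]
  [4] addr=0x38 blk=7 s=1: VC-HIT | VC [11, 3]
  [5] addr=0x38 blk=7 s=1: L1-HIT | VC [11, 3]
  [6] addr=0x1d blk=3 s=1: VC-HIT | VC [11, 7]
  [7] addr=0x5b blk=11 s=1: VC-HIT | VC [3, 7]
  [8] addr=0x5b blk=11 s=1: L1-HIT | VC [3, 7]
  [9] addr=0x3b blk=7 s=1: VC-HIT | VC [3, 11]
  [10] addr=0x1e blk=3 s=1: VC-HIT | VC [7, 11]
  [11] addr=0x39 blk=7 s=1: VC-HIT | VC [3, 11]
  [12] addr=0x5e blk=11 s=1: VC-HIT | VC [3, 7]
  [13] addr=0x3b blk=7 s=1: VC-HIT | VC [3, 11]
  [14] addr=0x59 blk=11 s=1: VC-HIT | VC [3, 7]
  [15] addr=0x3a blk=7 s=1: VC-HIT | VC [3, 11]

SEQ = [MISS, MISS, L1-HIT, MISS, VC-HIT, L1-HIT, VC-HIT, VC-HIT, L1-HIT, VC-HIT, VC-HIT, VC-HIT, VC-HIT, VC-HIT, VC-HIT, VC-HIT]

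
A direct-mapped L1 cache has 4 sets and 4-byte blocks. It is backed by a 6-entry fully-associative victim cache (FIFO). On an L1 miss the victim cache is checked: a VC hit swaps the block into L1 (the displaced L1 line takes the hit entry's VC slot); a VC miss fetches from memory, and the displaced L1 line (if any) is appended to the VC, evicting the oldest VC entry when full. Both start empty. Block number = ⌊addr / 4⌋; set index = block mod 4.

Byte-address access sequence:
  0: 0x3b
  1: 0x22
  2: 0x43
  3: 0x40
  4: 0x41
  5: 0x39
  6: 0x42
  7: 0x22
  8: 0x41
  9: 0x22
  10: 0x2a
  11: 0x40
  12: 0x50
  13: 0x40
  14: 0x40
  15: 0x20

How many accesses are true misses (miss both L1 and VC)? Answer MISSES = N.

#0 0x3b→b14/s2 MISS; vc=[]
#1 0x22→b8/s0 MISS; vc=[]
#2 0x43→b16/s0 MISS; vc=[8]
#3 0x40→b16/s0 L1-HIT; vc=[8]
#4 0x41→b16/s0 L1-HIT; vc=[8]
#5 0x39→b14/s2 L1-HIT; vc=[8]
#6 0x42→b16/s0 L1-HIT; vc=[8]
#7 0x22→b8/s0 VC-HIT; vc=[16]
#8 0x41→b16/s0 VC-HIT; vc=[8]
#9 0x22→b8/s0 VC-HIT; vc=[16]
#10 0x2a→b10/s2 MISS; vc=[16,14]
#11 0x40→b16/s0 VC-HIT; vc=[8,14]
#12 0x50→b20/s0 MISS; vc=[8,14,16]
#13 0x40→b16/s0 VC-HIT; vc=[8,14,20]
#14 0x40→b16/s0 L1-HIT; vc=[8,14,20]
#15 0x20→b8/s0 VC-HIT; vc=[16,14,20]

MISSES = 5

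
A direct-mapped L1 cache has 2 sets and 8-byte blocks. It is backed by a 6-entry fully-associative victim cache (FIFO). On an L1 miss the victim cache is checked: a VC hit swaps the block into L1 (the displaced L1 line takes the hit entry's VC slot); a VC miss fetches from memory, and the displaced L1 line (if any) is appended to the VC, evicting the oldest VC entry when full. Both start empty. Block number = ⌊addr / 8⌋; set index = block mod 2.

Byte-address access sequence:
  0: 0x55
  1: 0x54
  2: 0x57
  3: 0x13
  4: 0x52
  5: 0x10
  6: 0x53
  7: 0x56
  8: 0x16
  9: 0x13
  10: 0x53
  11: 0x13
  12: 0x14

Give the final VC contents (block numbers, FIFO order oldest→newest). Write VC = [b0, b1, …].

0: 0x55 (blk 10, set 0) → MISS  vc=[]
1: 0x54 (blk 10, set 0) → L1-HIT  vc=[]
2: 0x57 (blk 10, set 0) → L1-HIT  vc=[]
3: 0x13 (blk 2, set 0) → MISS  vc=[10]
4: 0x52 (blk 10, set 0) → VC-HIT  vc=[2]
5: 0x10 (blk 2, set 0) → VC-HIT  vc=[10]
6: 0x53 (blk 10, set 0) → VC-HIT  vc=[2]
7: 0x56 (blk 10, set 0) → L1-HIT  vc=[2]
8: 0x16 (blk 2, set 0) → VC-HIT  vc=[10]
9: 0x13 (blk 2, set 0) → L1-HIT  vc=[10]
10: 0x53 (blk 10, set 0) → VC-HIT  vc=[2]
11: 0x13 (blk 2, set 0) → VC-HIT  vc=[10]
12: 0x14 (blk 2, set 0) → L1-HIT  vc=[10]

VC = [10]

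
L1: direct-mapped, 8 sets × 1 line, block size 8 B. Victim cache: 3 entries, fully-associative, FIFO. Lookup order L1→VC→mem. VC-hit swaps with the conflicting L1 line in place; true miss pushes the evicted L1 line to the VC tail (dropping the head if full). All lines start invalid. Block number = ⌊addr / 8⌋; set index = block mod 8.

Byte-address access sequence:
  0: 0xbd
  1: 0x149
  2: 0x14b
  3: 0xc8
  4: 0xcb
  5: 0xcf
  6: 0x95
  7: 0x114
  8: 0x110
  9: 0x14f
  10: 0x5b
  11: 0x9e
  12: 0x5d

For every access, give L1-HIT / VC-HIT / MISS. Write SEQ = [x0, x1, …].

0: 0xbd (blk 23, set 7) → MISS  vc=[]
1: 0x149 (blk 41, set 1) → MISS  vc=[]
2: 0x14b (blk 41, set 1) → L1-HIT  vc=[]
3: 0xc8 (blk 25, set 1) → MISS  vc=[41]
4: 0xcb (blk 25, set 1) → L1-HIT  vc=[41]
5: 0xcf (blk 25, set 1) → L1-HIT  vc=[41]
6: 0x95 (blk 18, set 2) → MISS  vc=[41]
7: 0x114 (blk 34, set 2) → MISS  vc=[41, 18]
8: 0x110 (blk 34, set 2) → L1-HIT  vc=[41, 18]
9: 0x14f (blk 41, set 1) → VC-HIT  vc=[25, 18]
10: 0x5b (blk 11, set 3) → MISS  vc=[25, 18]
11: 0x9e (blk 19, set 3) → MISS  vc=[25, 18, 11]
12: 0x5d (blk 11, set 3) → VC-HIT  vc=[25, 18, 19]

SEQ = [MISS, MISS, L1-HIT, MISS, L1-HIT, L1-HIT, MISS, MISS, L1-HIT, VC-HIT, MISS, MISS, VC-HIT]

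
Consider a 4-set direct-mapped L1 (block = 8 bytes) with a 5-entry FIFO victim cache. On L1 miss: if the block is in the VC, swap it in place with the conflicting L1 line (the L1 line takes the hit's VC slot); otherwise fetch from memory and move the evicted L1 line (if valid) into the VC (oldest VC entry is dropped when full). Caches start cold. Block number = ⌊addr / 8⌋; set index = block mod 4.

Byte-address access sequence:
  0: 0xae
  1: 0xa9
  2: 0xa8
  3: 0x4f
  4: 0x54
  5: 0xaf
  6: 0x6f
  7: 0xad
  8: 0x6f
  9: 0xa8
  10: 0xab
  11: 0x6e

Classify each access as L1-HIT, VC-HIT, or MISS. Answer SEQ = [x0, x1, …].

SEQ = [MISS, L1-HIT, L1-HIT, MISS, MISS, VC-HIT, MISS, VC-HIT, VC-HIT, VC-HIT, L1-HIT, VC-HIT]

0: 0xae (blk 21, set 1) → MISS  vc=[]
1: 0xa9 (blk 21, set 1) → L1-HIT  vc=[]
2: 0xa8 (blk 21, set 1) → L1-HIT  vc=[]
3: 0x4f (blk 9, set 1) → MISS  vc=[21]
4: 0x54 (blk 10, set 2) → MISS  vc=[21]
5: 0xaf (blk 21, set 1) → VC-HIT  vc=[9]
6: 0x6f (blk 13, set 1) → MISS  vc=[9, 21]
7: 0xad (blk 21, set 1) → VC-HIT  vc=[9, 13]
8: 0x6f (blk 13, set 1) → VC-HIT  vc=[9, 21]
9: 0xa8 (blk 21, set 1) → VC-HIT  vc=[9, 13]
10: 0xab (blk 21, set 1) → L1-HIT  vc=[9, 13]
11: 0x6e (blk 13, set 1) → VC-HIT  vc=[9, 21]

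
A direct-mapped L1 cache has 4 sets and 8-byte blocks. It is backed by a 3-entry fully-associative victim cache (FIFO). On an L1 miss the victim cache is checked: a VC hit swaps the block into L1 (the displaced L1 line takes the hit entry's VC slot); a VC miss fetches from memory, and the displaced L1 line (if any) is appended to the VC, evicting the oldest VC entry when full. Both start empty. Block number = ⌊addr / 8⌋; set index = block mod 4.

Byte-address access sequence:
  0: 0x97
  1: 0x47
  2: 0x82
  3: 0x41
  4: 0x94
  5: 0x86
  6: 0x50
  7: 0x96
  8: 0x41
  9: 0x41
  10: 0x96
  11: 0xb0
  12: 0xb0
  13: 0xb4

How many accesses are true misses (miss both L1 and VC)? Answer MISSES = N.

  [0] addr=0x97 blk=18 s=2: MISS | VC []
  [1] addr=0x47 blk=8 s=0: MISS | VC []
  [2] addr=0x82 blk=16 s=0: MISS | VC [8]
  [3] addr=0x41 blk=8 s=0: VC-HIT | VC [16]
  [4] addr=0x94 blk=18 s=2: L1-HIT | VC [16]
  [5] addr=0x86 blk=16 s=0: VC-HIT | VC [8]
  [6] addr=0x50 blk=10 s=2: MISS | VC [8, 18]
  [7] addr=0x96 blk=18 s=2: VC-HIT | VC [8, 10]
  [8] addr=0x41 blk=8 s=0: VC-HIT | VC [16, 10]
  [9] addr=0x41 blk=8 s=0: L1-HIT | VC [16, 10]
  [10] addr=0x96 blk=18 s=2: L1-HIT | VC [16, 10]
  [11] addr=0xb0 blk=22 s=2: MISS | VC [16, 10, 18]
  [12] addr=0xb0 blk=22 s=2: L1-HIT | VC [16, 10, 18]
  [13] addr=0xb4 blk=22 s=2: L1-HIT | VC [16, 10, 18]

MISSES = 5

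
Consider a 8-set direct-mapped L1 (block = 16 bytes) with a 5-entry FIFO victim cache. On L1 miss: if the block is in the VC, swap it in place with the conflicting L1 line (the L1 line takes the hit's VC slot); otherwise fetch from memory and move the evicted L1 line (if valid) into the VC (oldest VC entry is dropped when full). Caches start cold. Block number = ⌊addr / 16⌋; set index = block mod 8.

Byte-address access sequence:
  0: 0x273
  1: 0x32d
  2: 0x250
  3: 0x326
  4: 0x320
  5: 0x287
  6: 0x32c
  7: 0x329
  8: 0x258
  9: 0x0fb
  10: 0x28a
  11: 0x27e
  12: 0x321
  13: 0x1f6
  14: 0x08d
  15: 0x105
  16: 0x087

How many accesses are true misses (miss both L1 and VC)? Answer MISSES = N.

  [0] addr=0x273 blk=39 s=7: MISS | VC []
  [1] addr=0x32d blk=50 s=2: MISS | VC []
  [2] addr=0x250 blk=37 s=5: MISS | VC []
  [3] addr=0x326 blk=50 s=2: L1-HIT | VC []
  [4] addr=0x320 blk=50 s=2: L1-HIT | VC []
  [5] addr=0x287 blk=40 s=0: MISS | VC []
  [6] addr=0x32c blk=50 s=2: L1-HIT | VC []
  [7] addr=0x329 blk=50 s=2: L1-HIT | VC []
  [8] addr=0x258 blk=37 s=5: L1-HIT | VC []
  [9] addr=0xfb blk=15 s=7: MISS | VC [39]
  [10] addr=0x28a blk=40 s=0: L1-HIT | VC [39]
  [11] addr=0x27e blk=39 s=7: VC-HIT | VC [15]
  [12] addr=0x321 blk=50 s=2: L1-HIT | VC [15]
  [13] addr=0x1f6 blk=31 s=7: MISS | VC [15, 39]
  [14] addr=0x8d blk=8 s=0: MISS | VC [15, 39, 40]
  [15] addr=0x105 blk=16 s=0: MISS | VC [15, 39, 40, 8]
  [16] addr=0x87 blk=8 s=0: VC-HIT | VC [15, 39, 40, 16]

MISSES = 8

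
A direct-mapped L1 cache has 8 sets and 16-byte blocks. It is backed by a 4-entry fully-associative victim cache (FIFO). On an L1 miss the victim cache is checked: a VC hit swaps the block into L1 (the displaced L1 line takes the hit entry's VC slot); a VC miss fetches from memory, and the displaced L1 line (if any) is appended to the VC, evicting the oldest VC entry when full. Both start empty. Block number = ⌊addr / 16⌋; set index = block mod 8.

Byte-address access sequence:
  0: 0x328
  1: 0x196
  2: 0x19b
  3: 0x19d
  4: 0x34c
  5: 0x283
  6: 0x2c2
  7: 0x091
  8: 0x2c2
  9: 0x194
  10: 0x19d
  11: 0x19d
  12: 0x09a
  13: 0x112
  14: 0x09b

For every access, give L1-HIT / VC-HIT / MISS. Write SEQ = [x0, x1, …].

  [0] addr=0x328 blk=50 s=2: MISS | VC []
  [1] addr=0x196 blk=25 s=1: MISS | VC []
  [2] addr=0x19b blk=25 s=1: L1-HIT | VC []
  [3] addr=0x19d blk=25 s=1: L1-HIT | VC []
  [4] addr=0x34c blk=52 s=4: MISS | VC []
  [5] addr=0x283 blk=40 s=0: MISS | VC []
  [6] addr=0x2c2 blk=44 s=4: MISS | VC [52]
  [7] addr=0x91 blk=9 s=1: MISS | VC [52, 25]
  [8] addr=0x2c2 blk=44 s=4: L1-HIT | VC [52, 25]
  [9] addr=0x194 blk=25 s=1: VC-HIT | VC [52, 9]
  [10] addr=0x19d blk=25 s=1: L1-HIT | VC [52, 9]
  [11] addr=0x19d blk=25 s=1: L1-HIT | VC [52, 9]
  [12] addr=0x9a blk=9 s=1: VC-HIT | VC [52, 25]
  [13] addr=0x112 blk=17 s=1: MISS | VC [52, 25, 9]
  [14] addr=0x9b blk=9 s=1: VC-HIT | VC [52, 25, 17]

SEQ = [MISS, MISS, L1-HIT, L1-HIT, MISS, MISS, MISS, MISS, L1-HIT, VC-HIT, L1-HIT, L1-HIT, VC-HIT, MISS, VC-HIT]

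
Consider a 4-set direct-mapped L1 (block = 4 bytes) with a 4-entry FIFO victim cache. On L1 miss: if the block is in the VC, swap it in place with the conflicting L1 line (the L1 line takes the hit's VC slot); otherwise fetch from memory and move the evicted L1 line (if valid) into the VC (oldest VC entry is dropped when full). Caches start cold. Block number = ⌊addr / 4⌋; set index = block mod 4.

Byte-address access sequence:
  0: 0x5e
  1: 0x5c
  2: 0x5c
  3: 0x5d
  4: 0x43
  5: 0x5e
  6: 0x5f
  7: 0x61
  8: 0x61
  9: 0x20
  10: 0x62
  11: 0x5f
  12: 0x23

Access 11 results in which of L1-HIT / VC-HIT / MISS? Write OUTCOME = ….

OUTCOME = L1-HIT

  [0] addr=0x5e blk=23 s=3: MISS | VC []
  [1] addr=0x5c blk=23 s=3: L1-HIT | VC []
  [2] addr=0x5c blk=23 s=3: L1-HIT | VC []
  [3] addr=0x5d blk=23 s=3: L1-HIT | VC []
  [4] addr=0x43 blk=16 s=0: MISS | VC []
  [5] addr=0x5e blk=23 s=3: L1-HIT | VC []
  [6] addr=0x5f blk=23 s=3: L1-HIT | VC []
  [7] addr=0x61 blk=24 s=0: MISS | VC [16]
  [8] addr=0x61 blk=24 s=0: L1-HIT | VC [16]
  [9] addr=0x20 blk=8 s=0: MISS | VC [16, 24]
  [10] addr=0x62 blk=24 s=0: VC-HIT | VC [16, 8]
  [11] addr=0x5f blk=23 s=3: L1-HIT | VC [16, 8]
  [12] addr=0x23 blk=8 s=0: VC-HIT | VC [16, 24]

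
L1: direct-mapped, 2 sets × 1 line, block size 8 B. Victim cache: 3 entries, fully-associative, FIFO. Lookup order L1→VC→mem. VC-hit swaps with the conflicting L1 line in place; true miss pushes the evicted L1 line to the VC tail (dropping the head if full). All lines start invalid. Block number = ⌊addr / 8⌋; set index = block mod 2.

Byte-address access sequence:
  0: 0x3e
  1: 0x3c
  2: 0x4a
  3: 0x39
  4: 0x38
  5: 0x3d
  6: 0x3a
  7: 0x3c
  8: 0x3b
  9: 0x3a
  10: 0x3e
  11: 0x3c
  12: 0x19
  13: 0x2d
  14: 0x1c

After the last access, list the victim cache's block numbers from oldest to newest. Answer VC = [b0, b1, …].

#0 0x3e→b7/s1 MISS; vc=[]
#1 0x3c→b7/s1 L1-HIT; vc=[]
#2 0x4a→b9/s1 MISS; vc=[7]
#3 0x39→b7/s1 VC-HIT; vc=[9]
#4 0x38→b7/s1 L1-HIT; vc=[9]
#5 0x3d→b7/s1 L1-HIT; vc=[9]
#6 0x3a→b7/s1 L1-HIT; vc=[9]
#7 0x3c→b7/s1 L1-HIT; vc=[9]
#8 0x3b→b7/s1 L1-HIT; vc=[9]
#9 0x3a→b7/s1 L1-HIT; vc=[9]
#10 0x3e→b7/s1 L1-HIT; vc=[9]
#11 0x3c→b7/s1 L1-HIT; vc=[9]
#12 0x19→b3/s1 MISS; vc=[9,7]
#13 0x2d→b5/s1 MISS; vc=[9,7,3]
#14 0x1c→b3/s1 VC-HIT; vc=[9,7,5]

VC = [9, 7, 5]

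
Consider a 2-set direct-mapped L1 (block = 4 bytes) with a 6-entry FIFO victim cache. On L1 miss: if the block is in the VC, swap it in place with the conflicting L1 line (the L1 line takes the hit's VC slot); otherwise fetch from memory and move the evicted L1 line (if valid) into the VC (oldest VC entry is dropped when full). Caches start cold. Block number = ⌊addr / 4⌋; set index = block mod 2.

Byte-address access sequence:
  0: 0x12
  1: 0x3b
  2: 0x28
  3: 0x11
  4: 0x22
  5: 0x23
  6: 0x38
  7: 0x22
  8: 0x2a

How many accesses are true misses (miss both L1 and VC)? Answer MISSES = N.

MISSES = 4

0: 0x12 (blk 4, set 0) → MISS  vc=[]
1: 0x3b (blk 14, set 0) → MISS  vc=[4]
2: 0x28 (blk 10, set 0) → MISS  vc=[4, 14]
3: 0x11 (blk 4, set 0) → VC-HIT  vc=[10, 14]
4: 0x22 (blk 8, set 0) → MISS  vc=[10, 14, 4]
5: 0x23 (blk 8, set 0) → L1-HIT  vc=[10, 14, 4]
6: 0x38 (blk 14, set 0) → VC-HIT  vc=[10, 8, 4]
7: 0x22 (blk 8, set 0) → VC-HIT  vc=[10, 14, 4]
8: 0x2a (blk 10, set 0) → VC-HIT  vc=[8, 14, 4]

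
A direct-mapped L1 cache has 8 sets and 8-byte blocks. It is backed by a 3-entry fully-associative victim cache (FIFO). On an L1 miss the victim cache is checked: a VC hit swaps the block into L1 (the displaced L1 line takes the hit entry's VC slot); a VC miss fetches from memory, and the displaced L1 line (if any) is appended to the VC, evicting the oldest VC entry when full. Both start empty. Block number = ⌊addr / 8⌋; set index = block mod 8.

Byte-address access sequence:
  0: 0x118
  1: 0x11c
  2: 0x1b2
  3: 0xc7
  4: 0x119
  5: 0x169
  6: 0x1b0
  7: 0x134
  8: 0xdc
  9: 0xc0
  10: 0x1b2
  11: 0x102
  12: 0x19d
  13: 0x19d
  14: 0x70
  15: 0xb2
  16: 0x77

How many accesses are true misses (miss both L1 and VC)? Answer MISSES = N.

#0 0x118→b35/s3 MISS; vc=[]
#1 0x11c→b35/s3 L1-HIT; vc=[]
#2 0x1b2→b54/s6 MISS; vc=[]
#3 0xc7→b24/s0 MISS; vc=[]
#4 0x119→b35/s3 L1-HIT; vc=[]
#5 0x169→b45/s5 MISS; vc=[]
#6 0x1b0→b54/s6 L1-HIT; vc=[]
#7 0x134→b38/s6 MISS; vc=[54]
#8 0xdc→b27/s3 MISS; vc=[54,35]
#9 0xc0→b24/s0 L1-HIT; vc=[54,35]
#10 0x1b2→b54/s6 VC-HIT; vc=[38,35]
#11 0x102→b32/s0 MISS; vc=[38,35,24]
#12 0x19d→b51/s3 MISS; vc=[35,24,27]
#13 0x19d→b51/s3 L1-HIT; vc=[35,24,27]
#14 0x70→b14/s6 MISS; vc=[24,27,54]
#15 0xb2→b22/s6 MISS; vc=[27,54,14]
#16 0x77→b14/s6 VC-HIT; vc=[27,54,22]

MISSES = 10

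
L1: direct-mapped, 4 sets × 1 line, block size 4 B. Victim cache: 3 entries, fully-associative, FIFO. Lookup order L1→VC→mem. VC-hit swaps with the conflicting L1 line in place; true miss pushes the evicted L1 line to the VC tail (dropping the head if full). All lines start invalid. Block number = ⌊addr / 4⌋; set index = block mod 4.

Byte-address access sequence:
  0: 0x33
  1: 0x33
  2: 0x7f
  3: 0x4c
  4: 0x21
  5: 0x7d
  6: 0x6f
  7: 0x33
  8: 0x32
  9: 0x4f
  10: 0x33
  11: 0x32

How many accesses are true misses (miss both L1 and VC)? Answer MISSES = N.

MISSES = 5

#0 0x33→b12/s0 MISS; vc=[]
#1 0x33→b12/s0 L1-HIT; vc=[]
#2 0x7f→b31/s3 MISS; vc=[]
#3 0x4c→b19/s3 MISS; vc=[31]
#4 0x21→b8/s0 MISS; vc=[31,12]
#5 0x7d→b31/s3 VC-HIT; vc=[19,12]
#6 0x6f→b27/s3 MISS; vc=[19,12,31]
#7 0x33→b12/s0 VC-HIT; vc=[19,8,31]
#8 0x32→b12/s0 L1-HIT; vc=[19,8,31]
#9 0x4f→b19/s3 VC-HIT; vc=[27,8,31]
#10 0x33→b12/s0 L1-HIT; vc=[27,8,31]
#11 0x32→b12/s0 L1-HIT; vc=[27,8,31]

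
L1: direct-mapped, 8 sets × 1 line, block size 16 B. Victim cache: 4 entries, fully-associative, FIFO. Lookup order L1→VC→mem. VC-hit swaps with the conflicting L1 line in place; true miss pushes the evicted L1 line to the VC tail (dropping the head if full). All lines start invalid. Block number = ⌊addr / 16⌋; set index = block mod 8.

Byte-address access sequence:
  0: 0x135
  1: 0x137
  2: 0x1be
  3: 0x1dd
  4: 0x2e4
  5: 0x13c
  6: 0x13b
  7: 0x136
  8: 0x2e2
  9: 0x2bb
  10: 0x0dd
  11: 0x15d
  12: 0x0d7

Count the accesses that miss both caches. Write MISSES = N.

0: 0x135 (blk 19, set 3) → MISS  vc=[]
1: 0x137 (blk 19, set 3) → L1-HIT  vc=[]
2: 0x1be (blk 27, set 3) → MISS  vc=[19]
3: 0x1dd (blk 29, set 5) → MISS  vc=[19]
4: 0x2e4 (blk 46, set 6) → MISS  vc=[19]
5: 0x13c (blk 19, set 3) → VC-HIT  vc=[27]
6: 0x13b (blk 19, set 3) → L1-HIT  vc=[27]
7: 0x136 (blk 19, set 3) → L1-HIT  vc=[27]
8: 0x2e2 (blk 46, set 6) → L1-HIT  vc=[27]
9: 0x2bb (blk 43, set 3) → MISS  vc=[27, 19]
10: 0xdd (blk 13, set 5) → MISS  vc=[27, 19, 29]
11: 0x15d (blk 21, set 5) → MISS  vc=[27, 19, 29, 13]
12: 0xd7 (blk 13, set 5) → VC-HIT  vc=[27, 19, 29, 21]

MISSES = 7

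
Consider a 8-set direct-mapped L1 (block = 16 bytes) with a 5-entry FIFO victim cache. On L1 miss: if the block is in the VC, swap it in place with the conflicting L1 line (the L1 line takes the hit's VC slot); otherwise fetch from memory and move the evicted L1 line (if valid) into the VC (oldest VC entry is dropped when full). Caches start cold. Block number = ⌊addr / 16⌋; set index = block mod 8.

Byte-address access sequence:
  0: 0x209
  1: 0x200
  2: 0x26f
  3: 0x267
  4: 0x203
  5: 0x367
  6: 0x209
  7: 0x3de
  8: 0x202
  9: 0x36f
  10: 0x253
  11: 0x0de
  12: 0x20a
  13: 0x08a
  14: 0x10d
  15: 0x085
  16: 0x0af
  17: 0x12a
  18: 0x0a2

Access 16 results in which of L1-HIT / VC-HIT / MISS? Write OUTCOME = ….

  [0] addr=0x209 blk=32 s=0: MISS | VC []
  [1] addr=0x200 blk=32 s=0: L1-HIT | VC []
  [2] addr=0x26f blk=38 s=6: MISS | VC []
  [3] addr=0x267 blk=38 s=6: L1-HIT | VC []
  [4] addr=0x203 blk=32 s=0: L1-HIT | VC []
  [5] addr=0x367 blk=54 s=6: MISS | VC [38]
  [6] addr=0x209 blk=32 s=0: L1-HIT | VC [38]
  [7] addr=0x3de blk=61 s=5: MISS | VC [38]
  [8] addr=0x202 blk=32 s=0: L1-HIT | VC [38]
  [9] addr=0x36f blk=54 s=6: L1-HIT | VC [38]
  [10] addr=0x253 blk=37 s=5: MISS | VC [38, 61]
  [11] addr=0xde blk=13 s=5: MISS | VC [38, 61, 37]
  [12] addr=0x20a blk=32 s=0: L1-HIT | VC [38, 61, 37]
  [13] addr=0x8a blk=8 s=0: MISS | VC [38, 61, 37, 32]
  [14] addr=0x10d blk=16 s=0: MISS | VC [38, 61, 37, 32, 8]
  [15] addr=0x85 blk=8 s=0: VC-HIT | VC [38, 61, 37, 32, 16]
  [16] addr=0xaf blk=10 s=2: MISS | VC [38, 61, 37, 32, 16]
  [17] addr=0x12a blk=18 s=2: MISS | VC [61, 37, 32, 16, 10]
  [18] addr=0xa2 blk=10 s=2: VC-HIT | VC [61, 37, 32, 16, 18]

OUTCOME = MISS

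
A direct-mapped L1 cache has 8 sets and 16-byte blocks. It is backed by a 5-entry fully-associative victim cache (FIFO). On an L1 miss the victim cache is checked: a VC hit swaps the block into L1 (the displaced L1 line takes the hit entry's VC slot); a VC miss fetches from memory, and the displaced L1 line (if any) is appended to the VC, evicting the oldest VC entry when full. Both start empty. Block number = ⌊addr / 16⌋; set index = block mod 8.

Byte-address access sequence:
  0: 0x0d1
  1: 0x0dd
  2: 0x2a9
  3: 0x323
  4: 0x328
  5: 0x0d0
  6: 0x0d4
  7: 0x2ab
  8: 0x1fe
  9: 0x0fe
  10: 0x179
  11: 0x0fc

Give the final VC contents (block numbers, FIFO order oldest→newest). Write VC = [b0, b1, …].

VC = [50, 31, 23]

#0 0xd1→b13/s5 MISS; vc=[]
#1 0xdd→b13/s5 L1-HIT; vc=[]
#2 0x2a9→b42/s2 MISS; vc=[]
#3 0x323→b50/s2 MISS; vc=[42]
#4 0x328→b50/s2 L1-HIT; vc=[42]
#5 0xd0→b13/s5 L1-HIT; vc=[42]
#6 0xd4→b13/s5 L1-HIT; vc=[42]
#7 0x2ab→b42/s2 VC-HIT; vc=[50]
#8 0x1fe→b31/s7 MISS; vc=[50]
#9 0xfe→b15/s7 MISS; vc=[50,31]
#10 0x179→b23/s7 MISS; vc=[50,31,15]
#11 0xfc→b15/s7 VC-HIT; vc=[50,31,23]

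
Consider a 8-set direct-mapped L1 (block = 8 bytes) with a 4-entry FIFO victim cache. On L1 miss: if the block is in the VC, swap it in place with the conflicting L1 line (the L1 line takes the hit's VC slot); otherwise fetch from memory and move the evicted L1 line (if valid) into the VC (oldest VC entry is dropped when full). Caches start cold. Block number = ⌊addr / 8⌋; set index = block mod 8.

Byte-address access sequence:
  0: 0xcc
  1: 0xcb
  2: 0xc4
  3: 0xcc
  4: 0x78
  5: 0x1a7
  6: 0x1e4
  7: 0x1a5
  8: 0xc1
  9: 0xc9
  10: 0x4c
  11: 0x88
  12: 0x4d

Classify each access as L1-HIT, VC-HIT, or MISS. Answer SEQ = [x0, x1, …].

SEQ = [MISS, L1-HIT, MISS, L1-HIT, MISS, MISS, MISS, VC-HIT, L1-HIT, L1-HIT, MISS, MISS, VC-HIT]

  [0] addr=0xcc blk=25 s=1: MISS | VC []
  [1] addr=0xcb blk=25 s=1: L1-HIT | VC []
  [2] addr=0xc4 blk=24 s=0: MISS | VC []
  [3] addr=0xcc blk=25 s=1: L1-HIT | VC []
  [4] addr=0x78 blk=15 s=7: MISS | VC []
  [5] addr=0x1a7 blk=52 s=4: MISS | VC []
  [6] addr=0x1e4 blk=60 s=4: MISS | VC [52]
  [7] addr=0x1a5 blk=52 s=4: VC-HIT | VC [60]
  [8] addr=0xc1 blk=24 s=0: L1-HIT | VC [60]
  [9] addr=0xc9 blk=25 s=1: L1-HIT | VC [60]
  [10] addr=0x4c blk=9 s=1: MISS | VC [60, 25]
  [11] addr=0x88 blk=17 s=1: MISS | VC [60, 25, 9]
  [12] addr=0x4d blk=9 s=1: VC-HIT | VC [60, 25, 17]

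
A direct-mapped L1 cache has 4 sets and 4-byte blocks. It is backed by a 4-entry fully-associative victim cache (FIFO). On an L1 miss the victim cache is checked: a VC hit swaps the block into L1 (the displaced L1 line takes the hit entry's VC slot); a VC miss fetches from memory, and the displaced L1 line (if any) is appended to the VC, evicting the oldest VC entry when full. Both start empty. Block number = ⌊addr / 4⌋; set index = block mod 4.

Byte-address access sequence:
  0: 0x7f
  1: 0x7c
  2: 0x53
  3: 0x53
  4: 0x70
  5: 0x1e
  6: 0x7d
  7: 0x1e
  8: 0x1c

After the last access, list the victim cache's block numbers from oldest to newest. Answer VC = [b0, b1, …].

  [0] addr=0x7f blk=31 s=3: MISS | VC []
  [1] addr=0x7c blk=31 s=3: L1-HIT | VC []
  [2] addr=0x53 blk=20 s=0: MISS | VC []
  [3] addr=0x53 blk=20 s=0: L1-HIT | VC []
  [4] addr=0x70 blk=28 s=0: MISS | VC [20]
  [5] addr=0x1e blk=7 s=3: MISS | VC [20, 31]
  [6] addr=0x7d blk=31 s=3: VC-HIT | VC [20, 7]
  [7] addr=0x1e blk=7 s=3: VC-HIT | VC [20, 31]
  [8] addr=0x1c blk=7 s=3: L1-HIT | VC [20, 31]

VC = [20, 31]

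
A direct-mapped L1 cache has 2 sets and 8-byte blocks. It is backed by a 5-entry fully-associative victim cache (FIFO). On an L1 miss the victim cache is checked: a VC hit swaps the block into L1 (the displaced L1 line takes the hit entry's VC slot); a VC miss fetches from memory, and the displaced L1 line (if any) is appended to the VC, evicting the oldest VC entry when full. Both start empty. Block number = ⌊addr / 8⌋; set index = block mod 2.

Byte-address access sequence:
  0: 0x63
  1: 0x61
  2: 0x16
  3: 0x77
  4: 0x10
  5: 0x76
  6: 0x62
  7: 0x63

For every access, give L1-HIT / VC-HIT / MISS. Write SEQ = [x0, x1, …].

SEQ = [MISS, L1-HIT, MISS, MISS, VC-HIT, VC-HIT, VC-HIT, L1-HIT]

  [0] addr=0x63 blk=12 s=0: MISS | VC []
  [1] addr=0x61 blk=12 s=0: L1-HIT | VC []
  [2] addr=0x16 blk=2 s=0: MISS | VC [12]
  [3] addr=0x77 blk=14 s=0: MISS | VC [12, 2]
  [4] addr=0x10 blk=2 s=0: VC-HIT | VC [12, 14]
  [5] addr=0x76 blk=14 s=0: VC-HIT | VC [12, 2]
  [6] addr=0x62 blk=12 s=0: VC-HIT | VC [14, 2]
  [7] addr=0x63 blk=12 s=0: L1-HIT | VC [14, 2]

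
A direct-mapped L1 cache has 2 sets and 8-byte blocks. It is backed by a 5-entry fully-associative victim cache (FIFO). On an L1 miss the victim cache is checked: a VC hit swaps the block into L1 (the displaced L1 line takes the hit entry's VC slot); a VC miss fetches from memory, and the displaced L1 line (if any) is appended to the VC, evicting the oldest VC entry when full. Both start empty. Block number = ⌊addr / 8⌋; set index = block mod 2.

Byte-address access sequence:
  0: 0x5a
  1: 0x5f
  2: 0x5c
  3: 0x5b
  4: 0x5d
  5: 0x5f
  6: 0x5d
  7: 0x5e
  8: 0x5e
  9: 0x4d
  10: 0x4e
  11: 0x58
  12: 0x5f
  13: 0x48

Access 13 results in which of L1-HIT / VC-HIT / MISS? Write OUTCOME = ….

0: 0x5a (blk 11, set 1) → MISS  vc=[]
1: 0x5f (blk 11, set 1) → L1-HIT  vc=[]
2: 0x5c (blk 11, set 1) → L1-HIT  vc=[]
3: 0x5b (blk 11, set 1) → L1-HIT  vc=[]
4: 0x5d (blk 11, set 1) → L1-HIT  vc=[]
5: 0x5f (blk 11, set 1) → L1-HIT  vc=[]
6: 0x5d (blk 11, set 1) → L1-HIT  vc=[]
7: 0x5e (blk 11, set 1) → L1-HIT  vc=[]
8: 0x5e (blk 11, set 1) → L1-HIT  vc=[]
9: 0x4d (blk 9, set 1) → MISS  vc=[11]
10: 0x4e (blk 9, set 1) → L1-HIT  vc=[11]
11: 0x58 (blk 11, set 1) → VC-HIT  vc=[9]
12: 0x5f (blk 11, set 1) → L1-HIT  vc=[9]
13: 0x48 (blk 9, set 1) → VC-HIT  vc=[11]

OUTCOME = VC-HIT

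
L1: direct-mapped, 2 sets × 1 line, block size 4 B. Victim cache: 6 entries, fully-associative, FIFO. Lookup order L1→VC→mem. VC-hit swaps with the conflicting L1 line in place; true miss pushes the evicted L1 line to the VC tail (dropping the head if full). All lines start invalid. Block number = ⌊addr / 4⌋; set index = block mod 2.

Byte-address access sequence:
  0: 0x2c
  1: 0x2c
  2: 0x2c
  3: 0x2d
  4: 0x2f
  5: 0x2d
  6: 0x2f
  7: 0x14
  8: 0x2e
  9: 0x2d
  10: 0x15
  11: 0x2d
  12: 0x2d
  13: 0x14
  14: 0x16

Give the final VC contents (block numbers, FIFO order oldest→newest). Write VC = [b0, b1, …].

VC = [11]

#0 0x2c→b11/s1 MISS; vc=[]
#1 0x2c→b11/s1 L1-HIT; vc=[]
#2 0x2c→b11/s1 L1-HIT; vc=[]
#3 0x2d→b11/s1 L1-HIT; vc=[]
#4 0x2f→b11/s1 L1-HIT; vc=[]
#5 0x2d→b11/s1 L1-HIT; vc=[]
#6 0x2f→b11/s1 L1-HIT; vc=[]
#7 0x14→b5/s1 MISS; vc=[11]
#8 0x2e→b11/s1 VC-HIT; vc=[5]
#9 0x2d→b11/s1 L1-HIT; vc=[5]
#10 0x15→b5/s1 VC-HIT; vc=[11]
#11 0x2d→b11/s1 VC-HIT; vc=[5]
#12 0x2d→b11/s1 L1-HIT; vc=[5]
#13 0x14→b5/s1 VC-HIT; vc=[11]
#14 0x16→b5/s1 L1-HIT; vc=[11]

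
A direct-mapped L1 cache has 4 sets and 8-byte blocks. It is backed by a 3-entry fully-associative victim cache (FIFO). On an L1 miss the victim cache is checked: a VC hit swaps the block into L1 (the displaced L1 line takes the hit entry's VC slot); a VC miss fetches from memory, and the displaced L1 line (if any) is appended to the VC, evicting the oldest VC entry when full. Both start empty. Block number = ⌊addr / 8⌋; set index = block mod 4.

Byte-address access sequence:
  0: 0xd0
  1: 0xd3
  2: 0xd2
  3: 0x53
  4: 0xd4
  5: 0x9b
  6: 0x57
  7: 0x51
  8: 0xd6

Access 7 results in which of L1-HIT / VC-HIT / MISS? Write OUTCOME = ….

  [0] addr=0xd0 blk=26 s=2: MISS | VC []
  [1] addr=0xd3 blk=26 s=2: L1-HIT | VC []
  [2] addr=0xd2 blk=26 s=2: L1-HIT | VC []
  [3] addr=0x53 blk=10 s=2: MISS | VC [26]
  [4] addr=0xd4 blk=26 s=2: VC-HIT | VC [10]
  [5] addr=0x9b blk=19 s=3: MISS | VC [10]
  [6] addr=0x57 blk=10 s=2: VC-HIT | VC [26]
  [7] addr=0x51 blk=10 s=2: L1-HIT | VC [26]
  [8] addr=0xd6 blk=26 s=2: VC-HIT | VC [10]

OUTCOME = L1-HIT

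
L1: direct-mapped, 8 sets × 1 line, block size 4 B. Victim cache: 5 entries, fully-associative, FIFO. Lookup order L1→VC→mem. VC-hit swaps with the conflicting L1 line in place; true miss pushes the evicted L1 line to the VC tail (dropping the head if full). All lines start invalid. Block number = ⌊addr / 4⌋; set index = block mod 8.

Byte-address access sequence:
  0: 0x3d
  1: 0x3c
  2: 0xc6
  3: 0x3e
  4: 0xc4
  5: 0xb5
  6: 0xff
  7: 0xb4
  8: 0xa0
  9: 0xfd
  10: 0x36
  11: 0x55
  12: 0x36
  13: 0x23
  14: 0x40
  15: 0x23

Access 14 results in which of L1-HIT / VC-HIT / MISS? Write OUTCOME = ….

OUTCOME = MISS

0: 0x3d (blk 15, set 7) → MISS  vc=[]
1: 0x3c (blk 15, set 7) → L1-HIT  vc=[]
2: 0xc6 (blk 49, set 1) → MISS  vc=[]
3: 0x3e (blk 15, set 7) → L1-HIT  vc=[]
4: 0xc4 (blk 49, set 1) → L1-HIT  vc=[]
5: 0xb5 (blk 45, set 5) → MISS  vc=[]
6: 0xff (blk 63, set 7) → MISS  vc=[15]
7: 0xb4 (blk 45, set 5) → L1-HIT  vc=[15]
8: 0xa0 (blk 40, set 0) → MISS  vc=[15]
9: 0xfd (blk 63, set 7) → L1-HIT  vc=[15]
10: 0x36 (blk 13, set 5) → MISS  vc=[15, 45]
11: 0x55 (blk 21, set 5) → MISS  vc=[15, 45, 13]
12: 0x36 (blk 13, set 5) → VC-HIT  vc=[15, 45, 21]
13: 0x23 (blk 8, set 0) → MISS  vc=[15, 45, 21, 40]
14: 0x40 (blk 16, set 0) → MISS  vc=[15, 45, 21, 40, 8]
15: 0x23 (blk 8, set 0) → VC-HIT  vc=[15, 45, 21, 40, 16]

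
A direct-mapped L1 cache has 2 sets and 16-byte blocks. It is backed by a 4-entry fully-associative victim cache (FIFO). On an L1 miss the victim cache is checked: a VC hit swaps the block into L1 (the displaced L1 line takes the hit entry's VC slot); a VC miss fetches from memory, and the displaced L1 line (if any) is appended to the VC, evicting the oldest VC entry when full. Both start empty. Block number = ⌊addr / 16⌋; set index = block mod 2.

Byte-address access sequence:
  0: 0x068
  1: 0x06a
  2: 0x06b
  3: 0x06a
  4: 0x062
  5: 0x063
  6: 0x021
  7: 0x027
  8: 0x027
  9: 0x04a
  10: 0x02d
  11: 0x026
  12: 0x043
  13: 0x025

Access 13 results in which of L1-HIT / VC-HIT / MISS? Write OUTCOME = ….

OUTCOME = VC-HIT

  [0] addr=0x68 blk=6 s=0: MISS | VC []
  [1] addr=0x6a blk=6 s=0: L1-HIT | VC []
  [2] addr=0x6b blk=6 s=0: L1-HIT | VC []
  [3] addr=0x6a blk=6 s=0: L1-HIT | VC []
  [4] addr=0x62 blk=6 s=0: L1-HIT | VC []
  [5] addr=0x63 blk=6 s=0: L1-HIT | VC []
  [6] addr=0x21 blk=2 s=0: MISS | VC [6]
  [7] addr=0x27 blk=2 s=0: L1-HIT | VC [6]
  [8] addr=0x27 blk=2 s=0: L1-HIT | VC [6]
  [9] addr=0x4a blk=4 s=0: MISS | VC [6, 2]
  [10] addr=0x2d blk=2 s=0: VC-HIT | VC [6, 4]
  [11] addr=0x26 blk=2 s=0: L1-HIT | VC [6, 4]
  [12] addr=0x43 blk=4 s=0: VC-HIT | VC [6, 2]
  [13] addr=0x25 blk=2 s=0: VC-HIT | VC [6, 4]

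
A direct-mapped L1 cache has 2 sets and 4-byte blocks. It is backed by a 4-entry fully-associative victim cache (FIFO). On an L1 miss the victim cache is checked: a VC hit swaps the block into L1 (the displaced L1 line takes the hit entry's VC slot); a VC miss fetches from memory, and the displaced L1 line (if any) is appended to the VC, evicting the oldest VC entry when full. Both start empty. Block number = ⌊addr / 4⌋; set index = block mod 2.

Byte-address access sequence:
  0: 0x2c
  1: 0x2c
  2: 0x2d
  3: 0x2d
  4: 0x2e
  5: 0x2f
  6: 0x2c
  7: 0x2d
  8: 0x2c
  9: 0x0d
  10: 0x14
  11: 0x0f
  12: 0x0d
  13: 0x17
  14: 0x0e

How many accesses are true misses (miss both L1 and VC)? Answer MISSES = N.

0: 0x2c (blk 11, set 1) → MISS  vc=[]
1: 0x2c (blk 11, set 1) → L1-HIT  vc=[]
2: 0x2d (blk 11, set 1) → L1-HIT  vc=[]
3: 0x2d (blk 11, set 1) → L1-HIT  vc=[]
4: 0x2e (blk 11, set 1) → L1-HIT  vc=[]
5: 0x2f (blk 11, set 1) → L1-HIT  vc=[]
6: 0x2c (blk 11, set 1) → L1-HIT  vc=[]
7: 0x2d (blk 11, set 1) → L1-HIT  vc=[]
8: 0x2c (blk 11, set 1) → L1-HIT  vc=[]
9: 0xd (blk 3, set 1) → MISS  vc=[11]
10: 0x14 (blk 5, set 1) → MISS  vc=[11, 3]
11: 0xf (blk 3, set 1) → VC-HIT  vc=[11, 5]
12: 0xd (blk 3, set 1) → L1-HIT  vc=[11, 5]
13: 0x17 (blk 5, set 1) → VC-HIT  vc=[11, 3]
14: 0xe (blk 3, set 1) → VC-HIT  vc=[11, 5]

MISSES = 3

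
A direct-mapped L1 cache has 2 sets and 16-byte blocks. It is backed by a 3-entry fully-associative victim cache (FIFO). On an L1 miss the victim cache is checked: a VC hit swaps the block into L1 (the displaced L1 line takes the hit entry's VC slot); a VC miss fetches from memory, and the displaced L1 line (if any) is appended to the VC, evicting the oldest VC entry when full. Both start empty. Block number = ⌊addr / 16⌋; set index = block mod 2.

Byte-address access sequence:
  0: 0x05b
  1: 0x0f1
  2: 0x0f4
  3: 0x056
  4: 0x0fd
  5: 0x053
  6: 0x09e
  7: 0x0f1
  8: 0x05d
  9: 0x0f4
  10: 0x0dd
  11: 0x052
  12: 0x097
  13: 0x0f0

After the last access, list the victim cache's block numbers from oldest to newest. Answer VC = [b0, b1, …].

VC = [5, 13, 9]

0: 0x5b (blk 5, set 1) → MISS  vc=[]
1: 0xf1 (blk 15, set 1) → MISS  vc=[5]
2: 0xf4 (blk 15, set 1) → L1-HIT  vc=[5]
3: 0x56 (blk 5, set 1) → VC-HIT  vc=[15]
4: 0xfd (blk 15, set 1) → VC-HIT  vc=[5]
5: 0x53 (blk 5, set 1) → VC-HIT  vc=[15]
6: 0x9e (blk 9, set 1) → MISS  vc=[15, 5]
7: 0xf1 (blk 15, set 1) → VC-HIT  vc=[9, 5]
8: 0x5d (blk 5, set 1) → VC-HIT  vc=[9, 15]
9: 0xf4 (blk 15, set 1) → VC-HIT  vc=[9, 5]
10: 0xdd (blk 13, set 1) → MISS  vc=[9, 5, 15]
11: 0x52 (blk 5, set 1) → VC-HIT  vc=[9, 13, 15]
12: 0x97 (blk 9, set 1) → VC-HIT  vc=[5, 13, 15]
13: 0xf0 (blk 15, set 1) → VC-HIT  vc=[5, 13, 9]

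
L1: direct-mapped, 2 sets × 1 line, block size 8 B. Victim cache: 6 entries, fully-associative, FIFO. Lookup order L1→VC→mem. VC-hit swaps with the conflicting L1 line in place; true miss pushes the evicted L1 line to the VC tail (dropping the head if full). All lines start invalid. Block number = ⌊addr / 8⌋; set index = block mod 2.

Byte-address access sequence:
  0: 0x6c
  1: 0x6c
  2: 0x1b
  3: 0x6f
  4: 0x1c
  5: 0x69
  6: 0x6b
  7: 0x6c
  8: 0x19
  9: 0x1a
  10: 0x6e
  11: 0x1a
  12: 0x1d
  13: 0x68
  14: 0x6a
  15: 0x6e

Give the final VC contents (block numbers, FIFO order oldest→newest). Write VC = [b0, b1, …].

VC = [3]

  [0] addr=0x6c blk=13 s=1: MISS | VC []
  [1] addr=0x6c blk=13 s=1: L1-HIT | VC []
  [2] addr=0x1b blk=3 s=1: MISS | VC [13]
  [3] addr=0x6f blk=13 s=1: VC-HIT | VC [3]
  [4] addr=0x1c blk=3 s=1: VC-HIT | VC [13]
  [5] addr=0x69 blk=13 s=1: VC-HIT | VC [3]
  [6] addr=0x6b blk=13 s=1: L1-HIT | VC [3]
  [7] addr=0x6c blk=13 s=1: L1-HIT | VC [3]
  [8] addr=0x19 blk=3 s=1: VC-HIT | VC [13]
  [9] addr=0x1a blk=3 s=1: L1-HIT | VC [13]
  [10] addr=0x6e blk=13 s=1: VC-HIT | VC [3]
  [11] addr=0x1a blk=3 s=1: VC-HIT | VC [13]
  [12] addr=0x1d blk=3 s=1: L1-HIT | VC [13]
  [13] addr=0x68 blk=13 s=1: VC-HIT | VC [3]
  [14] addr=0x6a blk=13 s=1: L1-HIT | VC [3]
  [15] addr=0x6e blk=13 s=1: L1-HIT | VC [3]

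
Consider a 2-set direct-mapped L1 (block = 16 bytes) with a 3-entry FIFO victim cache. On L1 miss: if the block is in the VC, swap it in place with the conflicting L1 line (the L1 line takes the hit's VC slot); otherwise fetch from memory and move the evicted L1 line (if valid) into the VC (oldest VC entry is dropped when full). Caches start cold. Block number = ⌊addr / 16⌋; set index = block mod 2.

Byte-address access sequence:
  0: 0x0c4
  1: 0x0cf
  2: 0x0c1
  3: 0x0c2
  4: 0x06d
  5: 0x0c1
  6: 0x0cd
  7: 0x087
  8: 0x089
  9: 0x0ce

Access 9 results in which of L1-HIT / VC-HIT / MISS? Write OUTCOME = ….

#0 0xc4→b12/s0 MISS; vc=[]
#1 0xcf→b12/s0 L1-HIT; vc=[]
#2 0xc1→b12/s0 L1-HIT; vc=[]
#3 0xc2→b12/s0 L1-HIT; vc=[]
#4 0x6d→b6/s0 MISS; vc=[12]
#5 0xc1→b12/s0 VC-HIT; vc=[6]
#6 0xcd→b12/s0 L1-HIT; vc=[6]
#7 0x87→b8/s0 MISS; vc=[6,12]
#8 0x89→b8/s0 L1-HIT; vc=[6,12]
#9 0xce→b12/s0 VC-HIT; vc=[6,8]

OUTCOME = VC-HIT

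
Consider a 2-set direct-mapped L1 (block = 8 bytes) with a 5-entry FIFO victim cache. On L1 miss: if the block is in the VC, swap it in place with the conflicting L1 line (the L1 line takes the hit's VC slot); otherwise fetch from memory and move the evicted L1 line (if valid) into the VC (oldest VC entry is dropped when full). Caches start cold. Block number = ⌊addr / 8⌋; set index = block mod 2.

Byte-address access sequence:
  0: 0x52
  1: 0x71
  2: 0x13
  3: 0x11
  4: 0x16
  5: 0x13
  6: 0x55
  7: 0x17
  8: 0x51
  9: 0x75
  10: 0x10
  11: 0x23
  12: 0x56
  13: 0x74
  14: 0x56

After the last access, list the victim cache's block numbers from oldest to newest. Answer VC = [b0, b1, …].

VC = [14, 4, 2]

#0 0x52→b10/s0 MISS; vc=[]
#1 0x71→b14/s0 MISS; vc=[10]
#2 0x13→b2/s0 MISS; vc=[10,14]
#3 0x11→b2/s0 L1-HIT; vc=[10,14]
#4 0x16→b2/s0 L1-HIT; vc=[10,14]
#5 0x13→b2/s0 L1-HIT; vc=[10,14]
#6 0x55→b10/s0 VC-HIT; vc=[2,14]
#7 0x17→b2/s0 VC-HIT; vc=[10,14]
#8 0x51→b10/s0 VC-HIT; vc=[2,14]
#9 0x75→b14/s0 VC-HIT; vc=[2,10]
#10 0x10→b2/s0 VC-HIT; vc=[14,10]
#11 0x23→b4/s0 MISS; vc=[14,10,2]
#12 0x56→b10/s0 VC-HIT; vc=[14,4,2]
#13 0x74→b14/s0 VC-HIT; vc=[10,4,2]
#14 0x56→b10/s0 VC-HIT; vc=[14,4,2]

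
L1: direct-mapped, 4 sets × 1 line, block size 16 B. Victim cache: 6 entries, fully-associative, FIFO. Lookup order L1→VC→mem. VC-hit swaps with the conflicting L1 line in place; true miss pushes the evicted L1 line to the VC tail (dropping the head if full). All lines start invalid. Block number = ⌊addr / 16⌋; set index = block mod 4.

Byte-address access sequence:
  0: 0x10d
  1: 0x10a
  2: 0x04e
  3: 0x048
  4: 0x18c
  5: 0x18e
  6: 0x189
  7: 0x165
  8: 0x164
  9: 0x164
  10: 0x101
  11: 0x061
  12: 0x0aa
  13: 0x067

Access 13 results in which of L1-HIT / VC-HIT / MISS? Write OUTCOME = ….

OUTCOME = VC-HIT

0: 0x10d (blk 16, set 0) → MISS  vc=[]
1: 0x10a (blk 16, set 0) → L1-HIT  vc=[]
2: 0x4e (blk 4, set 0) → MISS  vc=[16]
3: 0x48 (blk 4, set 0) → L1-HIT  vc=[16]
4: 0x18c (blk 24, set 0) → MISS  vc=[16, 4]
5: 0x18e (blk 24, set 0) → L1-HIT  vc=[16, 4]
6: 0x189 (blk 24, set 0) → L1-HIT  vc=[16, 4]
7: 0x165 (blk 22, set 2) → MISS  vc=[16, 4]
8: 0x164 (blk 22, set 2) → L1-HIT  vc=[16, 4]
9: 0x164 (blk 22, set 2) → L1-HIT  vc=[16, 4]
10: 0x101 (blk 16, set 0) → VC-HIT  vc=[24, 4]
11: 0x61 (blk 6, set 2) → MISS  vc=[24, 4, 22]
12: 0xaa (blk 10, set 2) → MISS  vc=[24, 4, 22, 6]
13: 0x67 (blk 6, set 2) → VC-HIT  vc=[24, 4, 22, 10]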